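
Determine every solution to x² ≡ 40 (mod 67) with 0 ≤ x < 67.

24, 43

Since 67 ≡ 3 (mod 4), a square root of 40 is 40^((67+1)/4) = 40^17 mod 67.
Repeated squaring: 40^2≡59, 40^4≡64, 40^8≡9, 40^16≡14 (mod 67).
40^17 = 40^(16+1) ≡ 24 (mod 67).
Check: 24² = 576 ≡ 40 (mod 67). The two roots are 24 and 43.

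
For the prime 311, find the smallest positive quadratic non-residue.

11

(2/311) = +1, so 2 is a residue.
(3/311) = +1, so 3 is a residue.
(4/311) = +1, so 4 is a residue.
(5/311) = +1, so 5 is a residue.
(6/311) = +1, so 6 is a residue.
(7/311) = +1, so 7 is a residue.
(8/311) = +1, so 8 is a residue.
(9/311) = +1, so 9 is a residue.
(10/311) = +1, so 10 is a residue.
(11/311) = −1, so 11 is the smallest positive non-residue mod 311.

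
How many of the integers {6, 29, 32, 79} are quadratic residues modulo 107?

2

(6/107) = -1 → non-residue.
(29/107) = +1 → QR.
(32/107) = -1 → non-residue.
(79/107) = +1 → QR.
Total quadratic residues among the 4: 2.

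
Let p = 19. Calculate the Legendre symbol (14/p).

Pull out 2: since 19 ≡ 3 (mod 8), (2/19) = -1.
Reciprocity: 7 ≡ 3 and 19 ≡ 3 (mod 4), so (7/19) = −(19/7).
Reduce top mod 7: now compute (5/7).
Reciprocity: 5 ≡ 1 and 7 ≡ 3 (mod 4), so (5/7) = +(7/5).
Reduce top mod 5: now compute (2/5).
Pull out 2: since 5 ≡ 5 (mod 8), (2/5) = -1.
Reached (1/5) = 1. Collecting the sign flips along the way, the symbol is -1.

-1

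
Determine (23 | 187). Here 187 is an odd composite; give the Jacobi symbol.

Reciprocity: 23 ≡ 3 and 187 ≡ 3 (mod 4), so (23/187) = −(187/23).
Reduce top mod 23: now compute (3/23).
Reciprocity: 3 ≡ 3 and 23 ≡ 3 (mod 4), so (3/23) = −(23/3).
Reduce top mod 3: now compute (2/3).
Pull out 2: since 3 ≡ 3 (mod 8), (2/3) = -1.
Reached (1/3) = 1. Collecting the sign flips along the way, the symbol is -1.

-1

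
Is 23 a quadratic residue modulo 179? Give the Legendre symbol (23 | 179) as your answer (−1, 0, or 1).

Euler's criterion: (23/179) ≡ 23^89 (mod 179).
23^2 ≡ 171 (mod 179)
23^4 ≡ 64 (mod 179)
23^8 ≡ 158 (mod 179)
23^16 ≡ 83 (mod 179)
23^32 ≡ 87 (mod 179)
23^64 ≡ 51 (mod 179)
23^89 = 23^(64+16+8+1) ≡ 178 (mod 179).
Result is 178 ≡ −1, so (23/179) = −1.

-1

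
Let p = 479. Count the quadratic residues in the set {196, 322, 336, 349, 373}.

5

(196/479) = +1 → QR.
(322/479) = +1 → QR.
(336/479) = +1 → QR.
(349/479) = +1 → QR.
(373/479) = +1 → QR.
Total quadratic residues among the 5: 5.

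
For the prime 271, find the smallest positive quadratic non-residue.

(2/271) = +1, so 2 is a residue.
(3/271) = −1, so 3 is the smallest positive non-residue mod 271.

3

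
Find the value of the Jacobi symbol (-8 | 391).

-1

First reduce: -8 ≡ 383 (mod 391).
Reciprocity: 383 ≡ 3 and 391 ≡ 3 (mod 4), so (383/391) = −(391/383).
Reduce top mod 383: now compute (8/383).
Pull out 2^3: since 383 ≡ 7 (mod 8), (2/383) = +1, so (2/383)^3 = +1.
Reached (1/383) = 1. Collecting the sign flips along the way, the symbol is -1.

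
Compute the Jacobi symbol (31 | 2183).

Reciprocity: 31 ≡ 3 and 2183 ≡ 3 (mod 4), so (31/2183) = −(2183/31).
Reduce top mod 31: now compute (13/31).
Reciprocity: 13 ≡ 1 and 31 ≡ 3 (mod 4), so (13/31) = +(31/13).
Reduce top mod 13: now compute (5/13).
Reciprocity: 5 ≡ 1 and 13 ≡ 1 (mod 4), so (5/13) = +(13/5).
Reduce top mod 5: now compute (3/5).
Reciprocity: 3 ≡ 3 and 5 ≡ 1 (mod 4), so (3/5) = +(5/3).
Reduce top mod 3: now compute (2/3).
Pull out 2: since 3 ≡ 3 (mod 8), (2/3) = -1.
Reached (1/3) = 1. Collecting the sign flips along the way, the symbol is +1.

1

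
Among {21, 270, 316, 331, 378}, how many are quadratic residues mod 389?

(21/389) = -1 → non-residue.
(270/389) = +1 → QR.
(316/389) = +1 → QR.
(331/389) = +1 → QR.
(378/389) = +1 → QR.
Total quadratic residues among the 5: 4.

4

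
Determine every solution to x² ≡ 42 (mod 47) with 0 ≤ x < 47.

Since 47 ≡ 3 (mod 4), a square root of 42 is 42^((47+1)/4) = 42^12 mod 47.
Repeated squaring: 42^2≡25, 42^4≡14, 42^8≡8 (mod 47).
42^12 = 42^(8+4) ≡ 18 (mod 47).
Check: 18² = 324 ≡ 42 (mod 47). The two roots are 18 and 29.

18, 29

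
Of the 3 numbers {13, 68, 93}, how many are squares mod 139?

1

(13/139) = +1 → QR.
(68/139) = -1 → non-residue.
(93/139) = -1 → non-residue.
Total quadratic residues among the 3: 1.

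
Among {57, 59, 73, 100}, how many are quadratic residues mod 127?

2

(57/127) = -1 → non-residue.
(59/127) = -1 → non-residue.
(73/127) = +1 → QR.
(100/127) = +1 → QR.
Total quadratic residues among the 4: 2.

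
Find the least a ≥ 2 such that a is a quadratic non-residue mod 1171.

(2/1171) = −1, so 2 is the smallest positive non-residue mod 1171.

2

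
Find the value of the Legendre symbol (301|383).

1

Euler's criterion: (301/383) ≡ 301^191 (mod 383).
301^2 ≡ 213 (mod 383)
301^4 ≡ 175 (mod 383)
301^8 ≡ 368 (mod 383)
301^16 ≡ 225 (mod 383)
301^32 ≡ 69 (mod 383)
301^64 ≡ 165 (mod 383)
301^128 ≡ 32 (mod 383)
301^191 = 301^(128+32+16+8+4+2+1) ≡ 1 (mod 383).
Result is 1, so (301/383) = 1.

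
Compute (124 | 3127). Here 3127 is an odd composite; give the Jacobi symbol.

1

Pull out 2^2: since 3127 ≡ 7 (mod 8), (2/3127) = +1, so (2/3127)^2 = +1.
Reciprocity: 31 ≡ 3 and 3127 ≡ 3 (mod 4), so (31/3127) = −(3127/31).
Reduce top mod 31: now compute (27/31).
Reciprocity: 27 ≡ 3 and 31 ≡ 3 (mod 4), so (27/31) = −(31/27).
Reduce top mod 27: now compute (4/27).
Pull out 2^2: since 27 ≡ 3 (mod 8), (2/27) = -1, so (2/27)^2 = +1.
Reached (1/27) = 1. Collecting the sign flips along the way, the symbol is +1.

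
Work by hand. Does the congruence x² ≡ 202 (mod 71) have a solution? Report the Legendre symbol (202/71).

1

Euler's criterion: (202/71) ≡ 60^35 (mod 71).
60^2 ≡ 50 (mod 71)
60^4 ≡ 15 (mod 71)
60^8 ≡ 12 (mod 71)
60^16 ≡ 2 (mod 71)
60^32 ≡ 4 (mod 71)
60^35 = 60^(32+2+1) ≡ 1 (mod 71).
Result is 1, so (202/71) = 1.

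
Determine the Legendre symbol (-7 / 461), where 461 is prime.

Euler's criterion: (-7/461) ≡ 454^230 (mod 461).
454^2 ≡ 49 (mod 461)
454^4 ≡ 96 (mod 461)
454^8 ≡ 457 (mod 461)
454^16 ≡ 16 (mod 461)
454^32 ≡ 256 (mod 461)
454^64 ≡ 74 (mod 461)
454^128 ≡ 405 (mod 461)
454^230 = 454^(128+64+32+4+2) ≡ 460 (mod 461).
Result is 460 ≡ −1, so (-7/461) = −1.

-1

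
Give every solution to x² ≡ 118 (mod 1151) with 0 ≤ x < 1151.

Since 1151 ≡ 3 (mod 4), a square root of 118 is 118^((1151+1)/4) = 118^288 mod 1151.
Repeated squaring: 118^2≡112, 118^4≡1034, 118^8≡1028, 118^16≡166, 118^32≡1083, 118^64≡20, 118^128≡400, 118^256≡11 (mod 1151).
118^288 = 118^(256+32) ≡ 403 (mod 1151).
Check: 403² = 162409 ≡ 118 (mod 1151). The two roots are 403 and 748.

403, 748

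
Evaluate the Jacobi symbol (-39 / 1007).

First reduce: -39 ≡ 968 (mod 1007).
Pull out 2^3: since 1007 ≡ 7 (mod 8), (2/1007) = +1, so (2/1007)^3 = +1.
Reciprocity: 121 ≡ 1 and 1007 ≡ 3 (mod 4), so (121/1007) = +(1007/121).
Reduce top mod 121: now compute (39/121).
Reciprocity: 39 ≡ 3 and 121 ≡ 1 (mod 4), so (39/121) = +(121/39).
Reduce top mod 39: now compute (4/39).
Pull out 2^2: since 39 ≡ 7 (mod 8), (2/39) = +1, so (2/39)^2 = +1.
Reached (1/39) = 1. Collecting the sign flips along the way, the symbol is +1.

1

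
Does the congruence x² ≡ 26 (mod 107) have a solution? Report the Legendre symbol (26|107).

Pull out 2: since 107 ≡ 3 (mod 8), (2/107) = -1.
Reciprocity: 13 ≡ 1 and 107 ≡ 3 (mod 4), so (13/107) = +(107/13).
Reduce top mod 13: now compute (3/13).
Reciprocity: 3 ≡ 3 and 13 ≡ 1 (mod 4), so (3/13) = +(13/3).
Reduce top mod 3: now compute (1/3).
Reached (1/3) = 1. Collecting the sign flips along the way, the symbol is -1.

-1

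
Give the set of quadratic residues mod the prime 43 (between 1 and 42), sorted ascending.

Square k = 1,…,21 (k and 43−k give the same square):
1²=1, 2²=4, 3²=9, 4²=16, 5²=25, 6²=36, 7²≡6, 8²≡21, 9²≡38, 10²≡14, 11²≡35, 12²≡15, 13²≡40, 14²≡24, 15²≡10, 16²≡41, 17²≡31, 18²≡23, 19²≡17, 20²≡13, 21²≡11 (mod 43).
So the quadratic residues mod 43 are {1, 4, 6, 9, 10, 11, 13, 14, 15, 16, 17, 21, 23, 24, 25, 31, 35, 36, 38, 40, 41}.

1, 4, 6, 9, 10, 11, 13, 14, 15, 16, 17, 21, 23, 24, 25, 31, 35, 36, 38, 40, 41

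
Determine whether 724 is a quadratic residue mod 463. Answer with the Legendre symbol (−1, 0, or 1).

First reduce: 724 ≡ 261 (mod 463).
Reciprocity: 261 ≡ 1 and 463 ≡ 3 (mod 4), so (261/463) = +(463/261).
Reduce top mod 261: now compute (202/261).
Pull out 2: since 261 ≡ 5 (mod 8), (2/261) = -1.
Reciprocity: 101 ≡ 1 and 261 ≡ 1 (mod 4), so (101/261) = +(261/101).
Reduce top mod 101: now compute (59/101).
Reciprocity: 59 ≡ 3 and 101 ≡ 1 (mod 4), so (59/101) = +(101/59).
Reduce top mod 59: now compute (42/59).
Pull out 2: since 59 ≡ 3 (mod 8), (2/59) = -1.
Reciprocity: 21 ≡ 1 and 59 ≡ 3 (mod 4), so (21/59) = +(59/21).
Reduce top mod 21: now compute (17/21).
Reciprocity: 17 ≡ 1 and 21 ≡ 1 (mod 4), so (17/21) = +(21/17).
Reduce top mod 17: now compute (4/17).
Pull out 2^2: since 17 ≡ 1 (mod 8), (2/17) = +1, so (2/17)^2 = +1.
Reached (1/17) = 1. Collecting the sign flips along the way, the symbol is +1.

1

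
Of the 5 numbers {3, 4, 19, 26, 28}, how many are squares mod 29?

2

(3/29) = -1 → non-residue.
(4/29) = +1 → QR.
(19/29) = -1 → non-residue.
(26/29) = -1 → non-residue.
(28/29) = +1 → QR.
Total quadratic residues among the 5: 2.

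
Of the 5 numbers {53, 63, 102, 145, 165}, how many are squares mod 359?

2

(53/359) = -1 → non-residue.
(63/359) = -1 → non-residue.
(102/359) = +1 → QR.
(145/359) = -1 → non-residue.
(165/359) = +1 → QR.
Total quadratic residues among the 5: 2.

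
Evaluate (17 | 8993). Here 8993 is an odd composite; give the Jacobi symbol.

0

Reciprocity: 17 ≡ 1 and 8993 ≡ 1 (mod 4), so (17/8993) = +(8993/17).
Reduce top mod 17: now compute (0/17).
Top reduces to 0: gcd > 1, so the symbol is 0.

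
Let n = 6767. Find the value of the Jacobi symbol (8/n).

Pull out 2^3: since 6767 ≡ 7 (mod 8), (2/6767) = +1, so (2/6767)^3 = +1.
Reached (1/6767) = 1. Collecting the sign flips along the way, the symbol is +1.

1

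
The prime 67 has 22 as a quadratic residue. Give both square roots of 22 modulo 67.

25, 42

Since 67 ≡ 3 (mod 4), a square root of 22 is 22^((67+1)/4) = 22^17 mod 67.
Repeated squaring: 22^2≡15, 22^4≡24, 22^8≡40, 22^16≡59 (mod 67).
22^17 = 22^(16+1) ≡ 25 (mod 67).
Check: 25² = 625 ≡ 22 (mod 67). The two roots are 25 and 42.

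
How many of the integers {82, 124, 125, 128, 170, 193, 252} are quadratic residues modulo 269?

(82/269) = -1 → non-residue.
(124/269) = -1 → non-residue.
(125/269) = +1 → QR.
(128/269) = -1 → non-residue.
(170/269) = +1 → QR.
(193/269) = -1 → non-residue.
(252/269) = -1 → non-residue.
Total quadratic residues among the 7: 2.

2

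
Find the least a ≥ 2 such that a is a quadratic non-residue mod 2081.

3

(2/2081) = +1, so 2 is a residue.
(3/2081) = −1, so 3 is the smallest positive non-residue mod 2081.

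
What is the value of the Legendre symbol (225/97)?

Euler's criterion: (225/97) ≡ 31^48 (mod 97).
31^2 ≡ 88 (mod 97)
31^4 ≡ 81 (mod 97)
31^8 ≡ 62 (mod 97)
31^16 ≡ 61 (mod 97)
31^32 ≡ 35 (mod 97)
31^48 = 31^(32+16) ≡ 1 (mod 97).
Result is 1, so (225/97) = 1.

1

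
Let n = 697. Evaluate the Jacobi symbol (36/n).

1

Pull out 2^2: since 697 ≡ 1 (mod 8), (2/697) = +1, so (2/697)^2 = +1.
Reciprocity: 9 ≡ 1 and 697 ≡ 1 (mod 4), so (9/697) = +(697/9).
Reduce top mod 9: now compute (4/9).
Pull out 2^2: since 9 ≡ 1 (mod 8), (2/9) = +1, so (2/9)^2 = +1.
Reached (1/9) = 1. Collecting the sign flips along the way, the symbol is +1.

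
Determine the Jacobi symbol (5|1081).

1

Reciprocity: 5 ≡ 1 and 1081 ≡ 1 (mod 4), so (5/1081) = +(1081/5).
Reduce top mod 5: now compute (1/5).
Reached (1/5) = 1. Collecting the sign flips along the way, the symbol is +1.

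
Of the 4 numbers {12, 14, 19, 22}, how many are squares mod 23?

1

(12/23) = +1 → QR.
(14/23) = -1 → non-residue.
(19/23) = -1 → non-residue.
(22/23) = -1 → non-residue.
Total quadratic residues among the 4: 1.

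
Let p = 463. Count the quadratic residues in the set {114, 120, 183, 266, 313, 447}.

4

(114/463) = +1 → QR.
(120/463) = +1 → QR.
(183/463) = -1 → non-residue.
(266/463) = +1 → QR.
(313/463) = +1 → QR.
(447/463) = -1 → non-residue.
Total quadratic residues among the 6: 4.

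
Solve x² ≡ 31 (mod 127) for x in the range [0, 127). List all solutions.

Since 127 ≡ 3 (mod 4), a square root of 31 is 31^((127+1)/4) = 31^32 mod 127.
Repeated squaring: 31^2≡72, 31^4≡104, 31^8≡21, 31^16≡60, 31^32≡44 (mod 127).
31^32 = 31^(32) ≡ 44 (mod 127).
Check: 44² = 1936 ≡ 31 (mod 127). The two roots are 44 and 83.

44, 83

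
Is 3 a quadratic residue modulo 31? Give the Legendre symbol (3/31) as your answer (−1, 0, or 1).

Euler's criterion: (3/31) ≡ 3^15 (mod 31).
3^2 ≡ 9 (mod 31)
3^4 ≡ 19 (mod 31)
3^8 ≡ 20 (mod 31)
3^15 = 3^(8+4+2+1) ≡ 30 (mod 31).
Result is 30 ≡ −1, so (3/31) = −1.

-1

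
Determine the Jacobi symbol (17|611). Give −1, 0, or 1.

Reciprocity: 17 ≡ 1 and 611 ≡ 3 (mod 4), so (17/611) = +(611/17).
Reduce top mod 17: now compute (16/17).
Pull out 2^4: since 17 ≡ 1 (mod 8), (2/17) = +1, so (2/17)^4 = +1.
Reached (1/17) = 1. Collecting the sign flips along the way, the symbol is +1.

1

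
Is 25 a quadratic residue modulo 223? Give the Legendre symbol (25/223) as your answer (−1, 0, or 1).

1

Euler's criterion: (25/223) ≡ 25^111 (mod 223).
25^2 ≡ 179 (mod 223)
25^4 ≡ 152 (mod 223)
25^8 ≡ 135 (mod 223)
25^16 ≡ 162 (mod 223)
25^32 ≡ 153 (mod 223)
25^64 ≡ 217 (mod 223)
25^111 = 25^(64+32+8+4+2+1) ≡ 1 (mod 223).
Result is 1, so (25/223) = 1.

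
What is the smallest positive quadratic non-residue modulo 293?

(2/293) = −1, so 2 is the smallest positive non-residue mod 293.

2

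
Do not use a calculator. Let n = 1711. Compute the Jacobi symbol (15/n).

-1

Reciprocity: 15 ≡ 3 and 1711 ≡ 3 (mod 4), so (15/1711) = −(1711/15).
Reduce top mod 15: now compute (1/15).
Reached (1/15) = 1. Collecting the sign flips along the way, the symbol is -1.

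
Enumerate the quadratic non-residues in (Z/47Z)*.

5 10 11 13 15 19 20 22 23 26 29 30 31 33 35 38 39 40 41 43 44 45 46

Square k = 1,…,23 (k and 47−k give the same square):
1²=1, 2²=4, 3²=9, 4²=16, 5²=25, 6²=36, 7²≡2, 8²≡17, 9²≡34, 10²≡6, 11²≡27, 12²≡3, 13²≡28, 14²≡8, 15²≡37, 16²≡21, 17²≡7, 18²≡42, 19²≡32, 20²≡24, 21²≡18, 22²≡14, 23²≡12 (mod 47).
The residues are {1, 2, 3, 4, 6, 7, 8, 9, 12, 14, 16, 17, 18, 21, 24, 25, 27, 28, 32, 34, 36, 37, 42}; the non-residues are the remaining 23 nonzero classes.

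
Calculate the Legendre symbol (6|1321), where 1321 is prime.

1

Pull out 2: since 1321 ≡ 1 (mod 8), (2/1321) = +1.
Reciprocity: 3 ≡ 3 and 1321 ≡ 1 (mod 4), so (3/1321) = +(1321/3).
Reduce top mod 3: now compute (1/3).
Reached (1/3) = 1. Collecting the sign flips along the way, the symbol is +1.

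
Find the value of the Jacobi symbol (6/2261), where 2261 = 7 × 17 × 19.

Pull out 2: since 2261 ≡ 5 (mod 8), (2/2261) = -1.
Reciprocity: 3 ≡ 3 and 2261 ≡ 1 (mod 4), so (3/2261) = +(2261/3).
Reduce top mod 3: now compute (2/3).
Pull out 2: since 3 ≡ 3 (mod 8), (2/3) = -1.
Reached (1/3) = 1. Collecting the sign flips along the way, the symbol is +1.

1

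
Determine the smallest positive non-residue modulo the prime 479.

13

(2/479) = +1, so 2 is a residue.
(3/479) = +1, so 3 is a residue.
(4/479) = +1, so 4 is a residue.
(5/479) = +1, so 5 is a residue.
(6/479) = +1, so 6 is a residue.
(7/479) = +1, so 7 is a residue.
(8/479) = +1, so 8 is a residue.
(9/479) = +1, so 9 is a residue.
(10/479) = +1, so 10 is a residue.
(11/479) = +1, so 11 is a residue.
(12/479) = +1, so 12 is a residue.
(13/479) = −1, so 13 is the smallest positive non-residue mod 479.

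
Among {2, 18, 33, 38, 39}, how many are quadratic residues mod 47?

(2/47) = +1 → QR.
(18/47) = +1 → QR.
(33/47) = -1 → non-residue.
(38/47) = -1 → non-residue.
(39/47) = -1 → non-residue.
Total quadratic residues among the 5: 2.

2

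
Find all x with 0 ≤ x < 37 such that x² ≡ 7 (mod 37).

37 ≡ 1 (mod 4), so we find a root by search.
Trying successive values, 9² = 81 ≡ 7 (mod 37). The other root is 37 − 9 = 28.

9, 28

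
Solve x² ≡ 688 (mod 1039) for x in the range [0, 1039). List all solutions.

Since 1039 ≡ 3 (mod 4), a square root of 688 is 688^((1039+1)/4) = 688^260 mod 1039.
Repeated squaring: 688^2≡599, 688^4≡346, 688^8≡231, 688^16≡372, 688^32≡197, 688^64≡366, 688^128≡964, 688^256≡430 (mod 1039).
688^260 = 688^(256+4) ≡ 203 (mod 1039).
Check: 203² = 41209 ≡ 688 (mod 1039). The two roots are 203 and 836.

203, 836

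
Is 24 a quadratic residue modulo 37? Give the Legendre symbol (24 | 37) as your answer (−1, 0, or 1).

Euler's criterion: (24/37) ≡ 24^18 (mod 37).
24^2 ≡ 21 (mod 37)
24^4 ≡ 34 (mod 37)
24^8 ≡ 9 (mod 37)
24^16 ≡ 7 (mod 37)
24^18 = 24^(16+2) ≡ 36 (mod 37).
Result is 36 ≡ −1, so (24/37) = −1.

-1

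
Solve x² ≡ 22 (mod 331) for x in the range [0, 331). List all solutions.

Since 331 ≡ 3 (mod 4), a square root of 22 is 22^((331+1)/4) = 22^83 mod 331.
Repeated squaring: 22^2≡153, 22^4≡239, 22^8≡189, 22^16≡304, 22^32≡67, 22^64≡186 (mod 331).
22^83 = 22^(64+16+2+1) ≡ 118 (mod 331).
Check: 118² = 13924 ≡ 22 (mod 331). The two roots are 118 and 213.

118, 213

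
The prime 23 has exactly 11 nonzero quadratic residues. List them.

Square k = 1,…,11 (k and 23−k give the same square):
1²=1, 2²=4, 3²=9, 4²=16, 5²≡2, 6²≡13, 7²≡3, 8²≡18, 9²≡12, 10²≡8, 11²≡6 (mod 23).
So the quadratic residues mod 23 are {1, 2, 3, 4, 6, 8, 9, 12, 13, 16, 18}.

1 2 3 4 6 8 9 12 13 16 18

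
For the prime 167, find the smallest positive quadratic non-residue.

(2/167) = +1, so 2 is a residue.
(3/167) = +1, so 3 is a residue.
(4/167) = +1, so 4 is a residue.
(5/167) = −1, so 5 is the smallest positive non-residue mod 167.

5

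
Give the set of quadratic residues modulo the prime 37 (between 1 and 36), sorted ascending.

1, 3, 4, 7, 9, 10, 11, 12, 16, 21, 25, 26, 27, 28, 30, 33, 34, 36

Square k = 1,…,18 (k and 37−k give the same square):
1²=1, 2²=4, 3²=9, 4²=16, 5²=25, 6²=36, 7²≡12, 8²≡27, 9²≡7, 10²≡26, 11²≡10, 12²≡33, 13²≡21, 14²≡11, 15²≡3, 16²≡34, 17²≡30, 18²≡28 (mod 37).
So the quadratic residues mod 37 are {1, 3, 4, 7, 9, 10, 11, 12, 16, 21, 25, 26, 27, 28, 30, 33, 34, 36}.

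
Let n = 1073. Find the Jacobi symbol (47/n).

Reciprocity: 47 ≡ 3 and 1073 ≡ 1 (mod 4), so (47/1073) = +(1073/47).
Reduce top mod 47: now compute (39/47).
Reciprocity: 39 ≡ 3 and 47 ≡ 3 (mod 4), so (39/47) = −(47/39).
Reduce top mod 39: now compute (8/39).
Pull out 2^3: since 39 ≡ 7 (mod 8), (2/39) = +1, so (2/39)^3 = +1.
Reached (1/39) = 1. Collecting the sign flips along the way, the symbol is -1.

-1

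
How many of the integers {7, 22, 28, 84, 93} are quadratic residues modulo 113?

3

(7/113) = +1 → QR.
(22/113) = +1 → QR.
(28/113) = +1 → QR.
(84/113) = -1 → non-residue.
(93/113) = -1 → non-residue.
Total quadratic residues among the 5: 3.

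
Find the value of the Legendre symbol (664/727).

Euler's criterion: (664/727) ≡ 664^363 (mod 727).
664^2 ≡ 334 (mod 727)
664^4 ≡ 325 (mod 727)
664^8 ≡ 210 (mod 727)
664^16 ≡ 480 (mod 727)
664^32 ≡ 668 (mod 727)
664^64 ≡ 573 (mod 727)
664^128 ≡ 452 (mod 727)
664^256 ≡ 17 (mod 727)
664^363 = 664^(256+64+32+8+2+1) ≡ 726 (mod 727).
Result is 726 ≡ −1, so (664/727) = −1.

-1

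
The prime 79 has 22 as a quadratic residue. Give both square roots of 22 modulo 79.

38, 41

Since 79 ≡ 3 (mod 4), a square root of 22 is 22^((79+1)/4) = 22^20 mod 79.
Repeated squaring: 22^2≡10, 22^4≡21, 22^8≡46, 22^16≡62 (mod 79).
22^20 = 22^(16+4) ≡ 38 (mod 79).
Check: 38² = 1444 ≡ 22 (mod 79). The two roots are 38 and 41.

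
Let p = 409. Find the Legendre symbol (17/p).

1

Reciprocity: 17 ≡ 1 and 409 ≡ 1 (mod 4), so (17/409) = +(409/17).
Reduce top mod 17: now compute (1/17).
Reached (1/17) = 1. Collecting the sign flips along the way, the symbol is +1.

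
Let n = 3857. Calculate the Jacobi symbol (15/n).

1

Reciprocity: 15 ≡ 3 and 3857 ≡ 1 (mod 4), so (15/3857) = +(3857/15).
Reduce top mod 15: now compute (2/15).
Pull out 2: since 15 ≡ 7 (mod 8), (2/15) = +1.
Reached (1/15) = 1. Collecting the sign flips along the way, the symbol is +1.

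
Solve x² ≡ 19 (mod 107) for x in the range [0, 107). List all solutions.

33, 74

Since 107 ≡ 3 (mod 4), a square root of 19 is 19^((107+1)/4) = 19^27 mod 107.
Repeated squaring: 19^2≡40, 19^4≡102, 19^8≡25, 19^16≡90 (mod 107).
19^27 = 19^(16+8+2+1) ≡ 33 (mod 107).
Check: 33² = 1089 ≡ 19 (mod 107). The two roots are 33 and 74.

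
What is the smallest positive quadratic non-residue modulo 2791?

3

(2/2791) = +1, so 2 is a residue.
(3/2791) = −1, so 3 is the smallest positive non-residue mod 2791.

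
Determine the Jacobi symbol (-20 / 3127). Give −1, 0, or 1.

First reduce: -20 ≡ 3107 (mod 3127).
Reciprocity: 3107 ≡ 3 and 3127 ≡ 3 (mod 4), so (3107/3127) = −(3127/3107).
Reduce top mod 3107: now compute (20/3107).
Pull out 2^2: since 3107 ≡ 3 (mod 8), (2/3107) = -1, so (2/3107)^2 = +1.
Reciprocity: 5 ≡ 1 and 3107 ≡ 3 (mod 4), so (5/3107) = +(3107/5).
Reduce top mod 5: now compute (2/5).
Pull out 2: since 5 ≡ 5 (mod 8), (2/5) = -1.
Reached (1/5) = 1. Collecting the sign flips along the way, the symbol is +1.

1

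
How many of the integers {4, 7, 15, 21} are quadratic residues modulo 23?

(4/23) = +1 → QR.
(7/23) = -1 → non-residue.
(15/23) = -1 → non-residue.
(21/23) = -1 → non-residue.
Total quadratic residues among the 4: 1.

1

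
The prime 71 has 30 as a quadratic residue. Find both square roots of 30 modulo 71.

Since 71 ≡ 3 (mod 4), a square root of 30 is 30^((71+1)/4) = 30^18 mod 71.
Repeated squaring: 30^2≡48, 30^4≡32, 30^8≡30, 30^16≡48 (mod 71).
30^18 = 30^(16+2) ≡ 32 (mod 71).
Check: 32² = 1024 ≡ 30 (mod 71). The two roots are 32 and 39.

32, 39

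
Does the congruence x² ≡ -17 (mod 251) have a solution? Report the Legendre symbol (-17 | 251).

-1

First reduce: -17 ≡ 234 (mod 251).
Pull out 2: since 251 ≡ 3 (mod 8), (2/251) = -1.
Reciprocity: 117 ≡ 1 and 251 ≡ 3 (mod 4), so (117/251) = +(251/117).
Reduce top mod 117: now compute (17/117).
Reciprocity: 17 ≡ 1 and 117 ≡ 1 (mod 4), so (17/117) = +(117/17).
Reduce top mod 17: now compute (15/17).
Reciprocity: 15 ≡ 3 and 17 ≡ 1 (mod 4), so (15/17) = +(17/15).
Reduce top mod 15: now compute (2/15).
Pull out 2: since 15 ≡ 7 (mod 8), (2/15) = +1.
Reached (1/15) = 1. Collecting the sign flips along the way, the symbol is -1.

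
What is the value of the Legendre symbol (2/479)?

Pull out 2: since 479 ≡ 7 (mod 8), (2/479) = +1.
Reached (1/479) = 1. Collecting the sign flips along the way, the symbol is +1.

1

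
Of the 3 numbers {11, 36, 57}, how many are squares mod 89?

3

(11/89) = +1 → QR.
(36/89) = +1 → QR.
(57/89) = +1 → QR.
Total quadratic residues among the 3: 3.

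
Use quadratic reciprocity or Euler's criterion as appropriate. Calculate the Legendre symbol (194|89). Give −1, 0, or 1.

1

First reduce: 194 ≡ 16 (mod 89).
Pull out 2^4: since 89 ≡ 1 (mod 8), (2/89) = +1, so (2/89)^4 = +1.
Reached (1/89) = 1. Collecting the sign flips along the way, the symbol is +1.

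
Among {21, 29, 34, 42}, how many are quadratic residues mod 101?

(21/101) = +1 → QR.
(29/101) = -1 → non-residue.
(34/101) = -1 → non-residue.
(42/101) = -1 → non-residue.
Total quadratic residues among the 4: 1.

1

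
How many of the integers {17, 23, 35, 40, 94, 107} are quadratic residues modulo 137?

2

(17/137) = +1 → QR.
(23/137) = -1 → non-residue.
(35/137) = -1 → non-residue.
(40/137) = -1 → non-residue.
(94/137) = -1 → non-residue.
(107/137) = +1 → QR.
Total quadratic residues among the 6: 2.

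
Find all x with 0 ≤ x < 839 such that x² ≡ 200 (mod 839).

Since 839 ≡ 3 (mod 4), a square root of 200 is 200^((839+1)/4) = 200^210 mod 839.
Repeated squaring: 200^2≡567, 200^4≡152, 200^8≡451, 200^16≡363, 200^32≡46, 200^64≡438, 200^128≡552 (mod 839).
200^210 = 200^(128+64+16+2) ≡ 549 (mod 839).
Check: 549² = 301401 ≡ 200 (mod 839). The two roots are 290 and 549.

290, 549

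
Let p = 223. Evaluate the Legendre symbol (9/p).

Reciprocity: 9 ≡ 1 and 223 ≡ 3 (mod 4), so (9/223) = +(223/9).
Reduce top mod 9: now compute (7/9).
Reciprocity: 7 ≡ 3 and 9 ≡ 1 (mod 4), so (7/9) = +(9/7).
Reduce top mod 7: now compute (2/7).
Pull out 2: since 7 ≡ 7 (mod 8), (2/7) = +1.
Reached (1/7) = 1. Collecting the sign flips along the way, the symbol is +1.

1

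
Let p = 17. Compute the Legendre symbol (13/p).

Reciprocity: 13 ≡ 1 and 17 ≡ 1 (mod 4), so (13/17) = +(17/13).
Reduce top mod 13: now compute (4/13).
Pull out 2^2: since 13 ≡ 5 (mod 8), (2/13) = -1, so (2/13)^2 = +1.
Reached (1/13) = 1. Collecting the sign flips along the way, the symbol is +1.

1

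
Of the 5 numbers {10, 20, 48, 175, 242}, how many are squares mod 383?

(10/383) = -1 → non-residue.
(20/383) = -1 → non-residue.
(48/383) = +1 → QR.
(175/383) = +1 → QR.
(242/383) = +1 → QR.
Total quadratic residues among the 5: 3.

3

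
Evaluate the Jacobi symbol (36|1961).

1

Pull out 2^2: since 1961 ≡ 1 (mod 8), (2/1961) = +1, so (2/1961)^2 = +1.
Reciprocity: 9 ≡ 1 and 1961 ≡ 1 (mod 4), so (9/1961) = +(1961/9).
Reduce top mod 9: now compute (8/9).
Pull out 2^3: since 9 ≡ 1 (mod 8), (2/9) = +1, so (2/9)^3 = +1.
Reached (1/9) = 1. Collecting the sign flips along the way, the symbol is +1.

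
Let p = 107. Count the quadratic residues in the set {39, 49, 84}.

2

(39/107) = +1 → QR.
(49/107) = +1 → QR.
(84/107) = -1 → non-residue.
Total quadratic residues among the 3: 2.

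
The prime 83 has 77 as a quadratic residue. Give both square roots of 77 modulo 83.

Since 83 ≡ 3 (mod 4), a square root of 77 is 77^((83+1)/4) = 77^21 mod 83.
Repeated squaring: 77^2≡36, 77^4≡51, 77^8≡28, 77^16≡37 (mod 83).
77^21 = 77^(16+4+1) ≡ 49 (mod 83).
Check: 49² = 2401 ≡ 77 (mod 83). The two roots are 34 and 49.

34, 49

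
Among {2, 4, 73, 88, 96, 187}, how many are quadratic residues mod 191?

(2/191) = +1 → QR.
(4/191) = +1 → QR.
(73/191) = -1 → non-residue.
(88/191) = -1 → non-residue.
(96/191) = +1 → QR.
(187/191) = -1 → non-residue.
Total quadratic residues among the 6: 3.

3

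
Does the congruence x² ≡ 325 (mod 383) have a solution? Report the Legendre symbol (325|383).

-1

Euler's criterion: (325/383) ≡ 325^191 (mod 383).
325^2 ≡ 300 (mod 383)
325^4 ≡ 378 (mod 383)
325^8 ≡ 25 (mod 383)
325^16 ≡ 242 (mod 383)
325^32 ≡ 348 (mod 383)
325^64 ≡ 76 (mod 383)
325^128 ≡ 31 (mod 383)
325^191 = 325^(128+32+16+8+4+2+1) ≡ 382 (mod 383).
Result is 382 ≡ −1, so (325/383) = −1.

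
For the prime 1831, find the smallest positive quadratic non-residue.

(2/1831) = +1, so 2 is a residue.
(3/1831) = −1, so 3 is the smallest positive non-residue mod 1831.

3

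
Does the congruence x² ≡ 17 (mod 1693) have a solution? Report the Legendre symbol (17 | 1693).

Reciprocity: 17 ≡ 1 and 1693 ≡ 1 (mod 4), so (17/1693) = +(1693/17).
Reduce top mod 17: now compute (10/17).
Pull out 2: since 17 ≡ 1 (mod 8), (2/17) = +1.
Reciprocity: 5 ≡ 1 and 17 ≡ 1 (mod 4), so (5/17) = +(17/5).
Reduce top mod 5: now compute (2/5).
Pull out 2: since 5 ≡ 5 (mod 8), (2/5) = -1.
Reached (1/5) = 1. Collecting the sign flips along the way, the symbol is -1.

-1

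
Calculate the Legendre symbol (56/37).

-1

First reduce: 56 ≡ 19 (mod 37).
Reciprocity: 19 ≡ 3 and 37 ≡ 1 (mod 4), so (19/37) = +(37/19).
Reduce top mod 19: now compute (18/19).
Pull out 2: since 19 ≡ 3 (mod 8), (2/19) = -1.
Reciprocity: 9 ≡ 1 and 19 ≡ 3 (mod 4), so (9/19) = +(19/9).
Reduce top mod 9: now compute (1/9).
Reached (1/9) = 1. Collecting the sign flips along the way, the symbol is -1.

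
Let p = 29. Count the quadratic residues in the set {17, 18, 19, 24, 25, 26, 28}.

(17/29) = -1 → non-residue.
(18/29) = -1 → non-residue.
(19/29) = -1 → non-residue.
(24/29) = +1 → QR.
(25/29) = +1 → QR.
(26/29) = -1 → non-residue.
(28/29) = +1 → QR.
Total quadratic residues among the 7: 3.

3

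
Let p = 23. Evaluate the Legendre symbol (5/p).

Euler's criterion: (5/23) ≡ 5^11 (mod 23).
5^2 ≡ 2 (mod 23)
5^4 ≡ 4 (mod 23)
5^8 ≡ 16 (mod 23)
5^11 = 5^(8+2+1) ≡ 22 (mod 23).
Result is 22 ≡ −1, so (5/23) = −1.

-1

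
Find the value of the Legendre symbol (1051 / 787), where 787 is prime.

First reduce: 1051 ≡ 264 (mod 787).
Pull out 2^3: since 787 ≡ 3 (mod 8), (2/787) = -1, so (2/787)^3 = -1.
Reciprocity: 33 ≡ 1 and 787 ≡ 3 (mod 4), so (33/787) = +(787/33).
Reduce top mod 33: now compute (28/33).
Pull out 2^2: since 33 ≡ 1 (mod 8), (2/33) = +1, so (2/33)^2 = +1.
Reciprocity: 7 ≡ 3 and 33 ≡ 1 (mod 4), so (7/33) = +(33/7).
Reduce top mod 7: now compute (5/7).
Reciprocity: 5 ≡ 1 and 7 ≡ 3 (mod 4), so (5/7) = +(7/5).
Reduce top mod 5: now compute (2/5).
Pull out 2: since 5 ≡ 5 (mod 8), (2/5) = -1.
Reached (1/5) = 1. Collecting the sign flips along the way, the symbol is +1.

1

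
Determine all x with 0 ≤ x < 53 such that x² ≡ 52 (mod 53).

23, 30

53 ≡ 1 (mod 4), so we find a root by search.
Trying successive values, 23² = 529 ≡ 52 (mod 53). The other root is 53 − 23 = 30.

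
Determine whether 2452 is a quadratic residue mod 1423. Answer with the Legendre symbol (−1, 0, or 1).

1

First reduce: 2452 ≡ 1029 (mod 1423).
Reciprocity: 1029 ≡ 1 and 1423 ≡ 3 (mod 4), so (1029/1423) = +(1423/1029).
Reduce top mod 1029: now compute (394/1029).
Pull out 2: since 1029 ≡ 5 (mod 8), (2/1029) = -1.
Reciprocity: 197 ≡ 1 and 1029 ≡ 1 (mod 4), so (197/1029) = +(1029/197).
Reduce top mod 197: now compute (44/197).
Pull out 2^2: since 197 ≡ 5 (mod 8), (2/197) = -1, so (2/197)^2 = +1.
Reciprocity: 11 ≡ 3 and 197 ≡ 1 (mod 4), so (11/197) = +(197/11).
Reduce top mod 11: now compute (10/11).
Pull out 2: since 11 ≡ 3 (mod 8), (2/11) = -1.
Reciprocity: 5 ≡ 1 and 11 ≡ 3 (mod 4), so (5/11) = +(11/5).
Reduce top mod 5: now compute (1/5).
Reached (1/5) = 1. Collecting the sign flips along the way, the symbol is +1.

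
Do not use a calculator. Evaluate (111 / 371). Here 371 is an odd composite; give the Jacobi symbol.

1

Reciprocity: 111 ≡ 3 and 371 ≡ 3 (mod 4), so (111/371) = −(371/111).
Reduce top mod 111: now compute (38/111).
Pull out 2: since 111 ≡ 7 (mod 8), (2/111) = +1.
Reciprocity: 19 ≡ 3 and 111 ≡ 3 (mod 4), so (19/111) = −(111/19).
Reduce top mod 19: now compute (16/19).
Pull out 2^4: since 19 ≡ 3 (mod 8), (2/19) = -1, so (2/19)^4 = +1.
Reached (1/19) = 1. Collecting the sign flips along the way, the symbol is +1.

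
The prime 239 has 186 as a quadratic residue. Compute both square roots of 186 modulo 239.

80, 159

Since 239 ≡ 3 (mod 4), a square root of 186 is 186^((239+1)/4) = 186^60 mod 239.
Repeated squaring: 186^2≡180, 186^4≡135, 186^8≡61, 186^16≡136, 186^32≡93 (mod 239).
186^60 = 186^(32+16+8+4) ≡ 80 (mod 239).
Check: 80² = 6400 ≡ 186 (mod 239). The two roots are 80 and 159.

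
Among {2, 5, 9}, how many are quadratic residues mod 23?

2

(2/23) = +1 → QR.
(5/23) = -1 → non-residue.
(9/23) = +1 → QR.
Total quadratic residues among the 3: 2.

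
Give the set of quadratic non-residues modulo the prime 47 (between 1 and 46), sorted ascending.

Square k = 1,…,23 (k and 47−k give the same square):
1²=1, 2²=4, 3²=9, 4²=16, 5²=25, 6²=36, 7²≡2, 8²≡17, 9²≡34, 10²≡6, 11²≡27, 12²≡3, 13²≡28, 14²≡8, 15²≡37, 16²≡21, 17²≡7, 18²≡42, 19²≡32, 20²≡24, 21²≡18, 22²≡14, 23²≡12 (mod 47).
The residues are {1, 2, 3, 4, 6, 7, 8, 9, 12, 14, 16, 17, 18, 21, 24, 25, 27, 28, 32, 34, 36, 37, 42}; the non-residues are the remaining 23 nonzero classes.

5 10 11 13 15 19 20 22 23 26 29 30 31 33 35 38 39 40 41 43 44 45 46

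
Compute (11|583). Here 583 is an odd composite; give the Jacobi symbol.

0

Reciprocity: 11 ≡ 3 and 583 ≡ 3 (mod 4), so (11/583) = −(583/11).
Reduce top mod 11: now compute (0/11).
Top reduces to 0: gcd > 1, so the symbol is 0.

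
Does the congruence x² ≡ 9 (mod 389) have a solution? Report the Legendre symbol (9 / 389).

Reciprocity: 9 ≡ 1 and 389 ≡ 1 (mod 4), so (9/389) = +(389/9).
Reduce top mod 9: now compute (2/9).
Pull out 2: since 9 ≡ 1 (mod 8), (2/9) = +1.
Reached (1/9) = 1. Collecting the sign flips along the way, the symbol is +1.

1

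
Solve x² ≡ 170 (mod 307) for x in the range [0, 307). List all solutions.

Since 307 ≡ 3 (mod 4), a square root of 170 is 170^((307+1)/4) = 170^77 mod 307.
Repeated squaring: 170^2≡42, 170^4≡229, 170^8≡251, 170^16≡66, 170^32≡58, 170^64≡294 (mod 307).
170^77 = 170^(64+8+4+1) ≡ 28 (mod 307).
Check: 28² = 784 ≡ 170 (mod 307). The two roots are 28 and 279.

28, 279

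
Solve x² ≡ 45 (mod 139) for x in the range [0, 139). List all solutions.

36, 103

Since 139 ≡ 3 (mod 4), a square root of 45 is 45^((139+1)/4) = 45^35 mod 139.
Repeated squaring: 45^2≡79, 45^4≡125, 45^8≡57, 45^16≡52, 45^32≡63 (mod 139).
45^35 = 45^(32+2+1) ≡ 36 (mod 139).
Check: 36² = 1296 ≡ 45 (mod 139). The two roots are 36 and 103.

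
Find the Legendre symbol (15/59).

1

Reciprocity: 15 ≡ 3 and 59 ≡ 3 (mod 4), so (15/59) = −(59/15).
Reduce top mod 15: now compute (14/15).
Pull out 2: since 15 ≡ 7 (mod 8), (2/15) = +1.
Reciprocity: 7 ≡ 3 and 15 ≡ 3 (mod 4), so (7/15) = −(15/7).
Reduce top mod 7: now compute (1/7).
Reached (1/7) = 1. Collecting the sign flips along the way, the symbol is +1.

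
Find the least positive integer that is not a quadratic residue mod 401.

(2/401) = +1, so 2 is a residue.
(3/401) = −1, so 3 is the smallest positive non-residue mod 401.

3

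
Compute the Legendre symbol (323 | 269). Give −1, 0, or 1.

Euler's criterion: (323/269) ≡ 54^134 (mod 269).
54^2 ≡ 226 (mod 269)
54^4 ≡ 235 (mod 269)
54^8 ≡ 80 (mod 269)
54^16 ≡ 213 (mod 269)
54^32 ≡ 177 (mod 269)
54^64 ≡ 125 (mod 269)
54^128 ≡ 23 (mod 269)
54^134 = 54^(128+4+2) ≡ 1 (mod 269).
Result is 1, so (323/269) = 1.

1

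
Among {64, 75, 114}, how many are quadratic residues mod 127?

(64/127) = +1 → QR.
(75/127) = -1 → non-residue.
(114/127) = -1 → non-residue.
Total quadratic residues among the 3: 1.

1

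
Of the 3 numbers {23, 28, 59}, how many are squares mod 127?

(23/127) = -1 → non-residue.
(28/127) = -1 → non-residue.
(59/127) = -1 → non-residue.
Total quadratic residues among the 3: 0.

0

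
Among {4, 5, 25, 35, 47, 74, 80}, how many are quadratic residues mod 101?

5

(4/101) = +1 → QR.
(5/101) = +1 → QR.
(25/101) = +1 → QR.
(35/101) = -1 → non-residue.
(47/101) = +1 → QR.
(74/101) = -1 → non-residue.
(80/101) = +1 → QR.
Total quadratic residues among the 7: 5.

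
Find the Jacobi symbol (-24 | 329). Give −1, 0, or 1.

-1

First reduce: -24 ≡ 305 (mod 329).
Reciprocity: 305 ≡ 1 and 329 ≡ 1 (mod 4), so (305/329) = +(329/305).
Reduce top mod 305: now compute (24/305).
Pull out 2^3: since 305 ≡ 1 (mod 8), (2/305) = +1, so (2/305)^3 = +1.
Reciprocity: 3 ≡ 3 and 305 ≡ 1 (mod 4), so (3/305) = +(305/3).
Reduce top mod 3: now compute (2/3).
Pull out 2: since 3 ≡ 3 (mod 8), (2/3) = -1.
Reached (1/3) = 1. Collecting the sign flips along the way, the symbol is -1.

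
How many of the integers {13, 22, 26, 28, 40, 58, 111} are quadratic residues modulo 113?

(13/113) = +1 → QR.
(22/113) = +1 → QR.
(26/113) = +1 → QR.
(28/113) = +1 → QR.
(40/113) = -1 → non-residue.
(58/113) = -1 → non-residue.
(111/113) = +1 → QR.
Total quadratic residues among the 7: 5.

5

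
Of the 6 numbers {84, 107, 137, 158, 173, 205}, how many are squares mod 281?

2

(84/281) = -1 → non-residue.
(107/281) = -1 → non-residue.
(137/281) = +1 → QR.
(158/281) = +1 → QR.
(173/281) = -1 → non-residue.
(205/281) = -1 → non-residue.
Total quadratic residues among the 6: 2.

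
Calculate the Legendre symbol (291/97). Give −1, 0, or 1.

First reduce: 291 ≡ 0 (mod 97).
Top reduces to 0: gcd > 1, so the symbol is 0.

0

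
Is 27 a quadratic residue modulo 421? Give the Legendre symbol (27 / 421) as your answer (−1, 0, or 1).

Reciprocity: 27 ≡ 3 and 421 ≡ 1 (mod 4), so (27/421) = +(421/27).
Reduce top mod 27: now compute (16/27).
Pull out 2^4: since 27 ≡ 3 (mod 8), (2/27) = -1, so (2/27)^4 = +1.
Reached (1/27) = 1. Collecting the sign flips along the way, the symbol is +1.

1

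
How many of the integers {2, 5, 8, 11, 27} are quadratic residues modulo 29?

1

(2/29) = -1 → non-residue.
(5/29) = +1 → QR.
(8/29) = -1 → non-residue.
(11/29) = -1 → non-residue.
(27/29) = -1 → non-residue.
Total quadratic residues among the 5: 1.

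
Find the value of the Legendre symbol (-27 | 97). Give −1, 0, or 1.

Euler's criterion: (-27/97) ≡ 70^48 (mod 97).
70^2 ≡ 50 (mod 97)
70^4 ≡ 75 (mod 97)
70^8 ≡ 96 (mod 97)
70^16 ≡ 1 (mod 97)
70^32 ≡ 1 (mod 97)
70^48 = 70^(32+16) ≡ 1 (mod 97).
Result is 1, so (-27/97) = 1.

1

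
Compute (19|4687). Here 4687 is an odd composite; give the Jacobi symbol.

Reciprocity: 19 ≡ 3 and 4687 ≡ 3 (mod 4), so (19/4687) = −(4687/19).
Reduce top mod 19: now compute (13/19).
Reciprocity: 13 ≡ 1 and 19 ≡ 3 (mod 4), so (13/19) = +(19/13).
Reduce top mod 13: now compute (6/13).
Pull out 2: since 13 ≡ 5 (mod 8), (2/13) = -1.
Reciprocity: 3 ≡ 3 and 13 ≡ 1 (mod 4), so (3/13) = +(13/3).
Reduce top mod 3: now compute (1/3).
Reached (1/3) = 1. Collecting the sign flips along the way, the symbol is +1.

1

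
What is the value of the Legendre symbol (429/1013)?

Reciprocity: 429 ≡ 1 and 1013 ≡ 1 (mod 4), so (429/1013) = +(1013/429).
Reduce top mod 429: now compute (155/429).
Reciprocity: 155 ≡ 3 and 429 ≡ 1 (mod 4), so (155/429) = +(429/155).
Reduce top mod 155: now compute (119/155).
Reciprocity: 119 ≡ 3 and 155 ≡ 3 (mod 4), so (119/155) = −(155/119).
Reduce top mod 119: now compute (36/119).
Pull out 2^2: since 119 ≡ 7 (mod 8), (2/119) = +1, so (2/119)^2 = +1.
Reciprocity: 9 ≡ 1 and 119 ≡ 3 (mod 4), so (9/119) = +(119/9).
Reduce top mod 9: now compute (2/9).
Pull out 2: since 9 ≡ 1 (mod 8), (2/9) = +1.
Reached (1/9) = 1. Collecting the sign flips along the way, the symbol is -1.

-1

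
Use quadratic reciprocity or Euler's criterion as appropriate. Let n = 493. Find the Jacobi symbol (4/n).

1

Pull out 2^2: since 493 ≡ 5 (mod 8), (2/493) = -1, so (2/493)^2 = +1.
Reached (1/493) = 1. Collecting the sign flips along the way, the symbol is +1.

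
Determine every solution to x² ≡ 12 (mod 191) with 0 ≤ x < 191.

48, 143

Since 191 ≡ 3 (mod 4), a square root of 12 is 12^((191+1)/4) = 12^48 mod 191.
Repeated squaring: 12^2≡144, 12^4≡108, 12^8≡13, 12^16≡169, 12^32≡102 (mod 191).
12^48 = 12^(32+16) ≡ 48 (mod 191).
Check: 48² = 2304 ≡ 12 (mod 191). The two roots are 48 and 143.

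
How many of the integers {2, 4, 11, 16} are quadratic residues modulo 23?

3

(2/23) = +1 → QR.
(4/23) = +1 → QR.
(11/23) = -1 → non-residue.
(16/23) = +1 → QR.
Total quadratic residues among the 4: 3.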